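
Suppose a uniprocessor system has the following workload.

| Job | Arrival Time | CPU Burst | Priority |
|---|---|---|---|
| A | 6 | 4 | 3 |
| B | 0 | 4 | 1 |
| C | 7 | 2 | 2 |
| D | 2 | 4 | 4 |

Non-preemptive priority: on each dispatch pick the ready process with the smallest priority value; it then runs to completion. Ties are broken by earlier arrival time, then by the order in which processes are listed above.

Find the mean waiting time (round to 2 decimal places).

Gantt: | B 0-4 | D 4-8 | C 8-10 | A 10-14 |
Completion: A=14  B=4  C=10  D=8
Waiting times: A=4, B=0, C=1, D=2
Average waiting = (4+0+1+2) / 4 = 7/4 = 1.75

1.75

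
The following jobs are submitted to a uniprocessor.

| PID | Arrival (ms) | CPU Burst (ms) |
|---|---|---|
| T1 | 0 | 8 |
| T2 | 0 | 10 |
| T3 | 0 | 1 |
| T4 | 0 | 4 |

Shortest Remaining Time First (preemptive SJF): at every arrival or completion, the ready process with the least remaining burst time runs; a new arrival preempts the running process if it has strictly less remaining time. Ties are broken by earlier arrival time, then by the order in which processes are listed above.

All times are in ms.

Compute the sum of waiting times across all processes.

Gantt: | T3 0-1 | T4 1-5 | T1 5-13 | T2 13-23 |
Completion: T1=13  T2=23  T3=1  T4=5
Turnaround (C−A): T1=13  T2=23  T3=1  T4=5
Waiting = turnaround − burst: T1=5, T2=13, T3=0, T4=1
Total waiting = 5 + 13 + 0 + 1 = 19

19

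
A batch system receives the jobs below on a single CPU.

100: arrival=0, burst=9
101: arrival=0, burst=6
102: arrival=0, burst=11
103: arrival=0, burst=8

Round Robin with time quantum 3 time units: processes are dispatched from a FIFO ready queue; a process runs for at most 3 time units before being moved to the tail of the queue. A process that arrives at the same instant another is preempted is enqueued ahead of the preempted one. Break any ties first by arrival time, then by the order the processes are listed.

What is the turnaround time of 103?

32

Gantt: | 100 0-3 | 101 3-6 | 102 6-9 | 103 9-12 | 100 12-15 | 101 15-18 | 102 18-21 | 103 21-24 | 100 24-27 | 102 27-30 | 103 30-32 | 102 32-34 |
Completion: 100=27  101=18  102=34  103=32
Turnaround (C−A): 100=27  101=18  102=34  103=32
Turnaround(103) = completion − arrival = 32 − 0 = 32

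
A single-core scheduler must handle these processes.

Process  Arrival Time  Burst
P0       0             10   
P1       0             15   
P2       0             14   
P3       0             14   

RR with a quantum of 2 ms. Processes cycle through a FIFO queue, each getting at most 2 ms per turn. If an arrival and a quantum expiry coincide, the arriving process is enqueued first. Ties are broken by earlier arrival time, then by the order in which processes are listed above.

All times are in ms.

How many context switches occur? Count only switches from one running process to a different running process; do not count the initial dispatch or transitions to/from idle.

Schedule: | P0 0-2 | P1 2-4 | P2 4-6 | P3 6-8 | P0 8-10 | P1 10-12 | P2 12-14 | P3 14-16 | P0 16-18 | P1 18-20 | P2 20-22 | P3 22-24 | P0 24-26 | P1 26-28 | P2 28-30 | P3 30-32 | P0 32-34 | P1 34-36 | P2 36-38 | P3 38-40 | P1 40-42 | P2 42-44 | P3 44-46 | P1 46-48 | P2 48-50 | P3 50-52 | P1 52-53 |
Completion: P0=34  P1=53  P2=50  P3=52

26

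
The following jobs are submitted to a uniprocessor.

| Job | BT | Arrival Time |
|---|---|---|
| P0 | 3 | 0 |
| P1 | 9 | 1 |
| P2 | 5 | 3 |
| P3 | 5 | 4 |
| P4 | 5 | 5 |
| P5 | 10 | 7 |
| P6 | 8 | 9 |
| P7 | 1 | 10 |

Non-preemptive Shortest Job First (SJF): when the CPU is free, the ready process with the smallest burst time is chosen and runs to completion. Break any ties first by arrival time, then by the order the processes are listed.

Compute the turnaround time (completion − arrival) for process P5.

Timeline: | P0 0-3 | P2 3-8 | P3 8-13 | P7 13-14 | P4 14-19 | P6 19-27 | P1 27-36 | P5 36-46 |
Completion: P0=3  P1=36  P2=8  P3=13  P4=19  P5=46  P6=27  P7=14
Turnaround(P5) = completion − arrival = 46 − 7 = 39

39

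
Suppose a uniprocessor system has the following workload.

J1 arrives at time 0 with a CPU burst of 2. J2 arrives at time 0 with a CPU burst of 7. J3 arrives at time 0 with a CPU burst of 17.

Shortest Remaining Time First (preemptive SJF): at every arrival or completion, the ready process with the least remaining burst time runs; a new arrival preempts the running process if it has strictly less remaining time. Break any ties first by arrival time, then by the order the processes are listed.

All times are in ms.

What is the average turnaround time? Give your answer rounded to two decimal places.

Timeline: | J1 0-2 | J2 2-9 | J3 9-26 |
Completion: J1=2  J2=9  J3=26
Turnaround times: J1=2, J2=9, J3=26
Average turnaround = (2+9+26) / 3 = 37/3 = 12.33

12.33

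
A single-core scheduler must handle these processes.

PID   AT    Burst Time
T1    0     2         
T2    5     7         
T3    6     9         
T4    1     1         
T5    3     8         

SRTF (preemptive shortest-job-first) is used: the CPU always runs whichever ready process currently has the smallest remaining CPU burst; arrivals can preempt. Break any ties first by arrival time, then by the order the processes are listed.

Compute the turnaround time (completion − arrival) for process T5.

Timeline: | T1 0-2 | T4 2-3 | T5 3-11 | T2 11-18 | T3 18-27 |
Completion: T1=2  T2=18  T3=27  T4=3  T5=11
Turnaround (C−A): T1=2  T2=13  T3=21  T4=2  T5=8
Turnaround(T5) = completion − arrival = 11 − 3 = 8

8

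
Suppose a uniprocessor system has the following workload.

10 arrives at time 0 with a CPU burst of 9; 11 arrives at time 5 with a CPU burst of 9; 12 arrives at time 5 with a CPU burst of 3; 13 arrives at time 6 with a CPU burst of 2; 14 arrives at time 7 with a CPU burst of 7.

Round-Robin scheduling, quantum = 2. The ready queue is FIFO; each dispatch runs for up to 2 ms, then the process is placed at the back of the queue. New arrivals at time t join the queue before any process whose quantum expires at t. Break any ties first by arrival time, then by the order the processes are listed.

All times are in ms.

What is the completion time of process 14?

29

Schedule: | 10 0-6 | 11 6-8 | 12 8-10 | 13 10-12 | 10 12-14 | 14 14-16 | 11 16-18 | 12 18-19 | 10 19-20 | 14 20-22 | 11 22-24 | 14 24-26 | 11 26-28 | 14 28-29 | 11 29-30 |
Completion: 10=20  11=30  12=19  13=12  14=29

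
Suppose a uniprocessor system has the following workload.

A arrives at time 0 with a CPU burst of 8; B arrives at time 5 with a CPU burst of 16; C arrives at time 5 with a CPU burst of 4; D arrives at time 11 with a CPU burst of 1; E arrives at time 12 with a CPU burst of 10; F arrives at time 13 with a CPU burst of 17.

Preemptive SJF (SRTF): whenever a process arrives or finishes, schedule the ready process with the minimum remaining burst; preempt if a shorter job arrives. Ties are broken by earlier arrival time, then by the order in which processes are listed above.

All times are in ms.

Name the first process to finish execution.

Gantt: | A 0-8 | C 8-12 | D 12-13 | E 13-23 | B 23-39 | F 39-56 |
Completion: A=8  B=39  C=12  D=13  E=23  F=56
Turnaround (C−A): A=8  B=34  C=7  D=2  E=11  F=43
Finish order: A → C → D → E → B → F

A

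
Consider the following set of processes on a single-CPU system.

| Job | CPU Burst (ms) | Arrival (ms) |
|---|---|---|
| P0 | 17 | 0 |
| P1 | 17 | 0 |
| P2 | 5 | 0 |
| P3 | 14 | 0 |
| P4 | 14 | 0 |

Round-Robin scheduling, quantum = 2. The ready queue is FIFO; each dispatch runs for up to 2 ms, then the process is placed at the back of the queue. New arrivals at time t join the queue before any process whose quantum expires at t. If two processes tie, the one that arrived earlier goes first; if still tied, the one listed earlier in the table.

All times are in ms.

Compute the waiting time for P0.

49

Gantt: | P0 0-2 | P1 2-4 | P2 4-6 | P3 6-8 | P4 8-10 | P0 10-12 | P1 12-14 | P2 14-16 | P3 16-18 | P4 18-20 | P0 20-22 | P1 22-24 | P2 24-25 | P3 25-27 | P4 27-29 | P0 29-31 | P1 31-33 | P3 33-35 | P4 35-37 | P0 37-39 | P1 39-41 | P3 41-43 | P4 43-45 | P0 45-47 | P1 47-49 | P3 49-51 | P4 51-53 | P0 53-55 | P1 55-57 | P3 57-59 | P4 59-61 | P0 61-63 | P1 63-65 | P0 65-66 | P1 66-67 |
Completion: P0=66  P1=67  P2=25  P3=59  P4=61
Turnaround (C−A): P0=66  P1=67  P2=25  P3=59  P4=61
Waiting(P0) = turnaround − burst = 66 − 17 = 49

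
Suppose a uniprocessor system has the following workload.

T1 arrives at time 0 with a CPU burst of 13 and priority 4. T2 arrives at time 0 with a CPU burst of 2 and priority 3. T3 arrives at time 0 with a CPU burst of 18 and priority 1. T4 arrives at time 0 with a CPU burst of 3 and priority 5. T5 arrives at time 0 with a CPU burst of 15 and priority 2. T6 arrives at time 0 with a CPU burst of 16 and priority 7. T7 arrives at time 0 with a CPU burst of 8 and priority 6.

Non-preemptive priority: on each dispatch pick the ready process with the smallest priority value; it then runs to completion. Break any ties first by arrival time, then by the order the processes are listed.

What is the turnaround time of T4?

Gantt: | T3 0-18 | T5 18-33 | T2 33-35 | T1 35-48 | T4 48-51 | T7 51-59 | T6 59-75 |
Completion: T1=48  T2=35  T3=18  T4=51  T5=33  T6=75  T7=59
Turnaround (C−A): T1=48  T2=35  T3=18  T4=51  T5=33  T6=75  T7=59
Turnaround(T4) = completion − arrival = 51 − 0 = 51

51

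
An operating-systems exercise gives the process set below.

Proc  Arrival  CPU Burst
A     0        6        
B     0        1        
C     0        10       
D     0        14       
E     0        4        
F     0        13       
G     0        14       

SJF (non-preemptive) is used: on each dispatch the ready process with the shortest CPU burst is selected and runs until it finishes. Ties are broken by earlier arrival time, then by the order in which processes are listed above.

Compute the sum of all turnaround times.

182

Schedule: | B 0-1 | E 1-5 | A 5-11 | C 11-21 | F 21-34 | D 34-48 | G 48-62 |
Completion: A=11  B=1  C=21  D=48  E=5  F=34  G=62
Turnaround = completion − arrival: A=11, B=1, C=21, D=48, E=5, F=34, G=62
Total turnaround = 11 + 1 + 21 + 48 + 5 + 34 + 62 = 182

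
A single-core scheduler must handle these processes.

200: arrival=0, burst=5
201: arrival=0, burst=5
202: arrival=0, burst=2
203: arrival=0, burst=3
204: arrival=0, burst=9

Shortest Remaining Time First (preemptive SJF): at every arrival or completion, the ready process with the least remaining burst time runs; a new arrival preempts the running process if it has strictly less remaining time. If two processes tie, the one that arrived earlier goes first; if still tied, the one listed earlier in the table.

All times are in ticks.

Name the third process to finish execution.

200

Timeline: | 202 0-2 | 203 2-5 | 200 5-10 | 201 10-15 | 204 15-24 |
Completion: 200=10  201=15  202=2  203=5  204=24
Finish order: 202 → 203 → 200 → 201 → 204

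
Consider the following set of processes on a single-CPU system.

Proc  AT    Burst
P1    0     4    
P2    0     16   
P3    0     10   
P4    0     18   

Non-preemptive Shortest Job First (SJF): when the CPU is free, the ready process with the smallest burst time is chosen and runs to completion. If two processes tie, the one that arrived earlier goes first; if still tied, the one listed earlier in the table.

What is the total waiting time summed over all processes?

Gantt: | P1 0-4 | P3 4-14 | P2 14-30 | P4 30-48 |
Completion: P1=4  P2=30  P3=14  P4=48
Turnaround (C−A): P1=4  P2=30  P3=14  P4=48
Waiting = turnaround − burst: P1=0, P2=14, P3=4, P4=30
Total waiting = 0 + 14 + 4 + 30 = 48

48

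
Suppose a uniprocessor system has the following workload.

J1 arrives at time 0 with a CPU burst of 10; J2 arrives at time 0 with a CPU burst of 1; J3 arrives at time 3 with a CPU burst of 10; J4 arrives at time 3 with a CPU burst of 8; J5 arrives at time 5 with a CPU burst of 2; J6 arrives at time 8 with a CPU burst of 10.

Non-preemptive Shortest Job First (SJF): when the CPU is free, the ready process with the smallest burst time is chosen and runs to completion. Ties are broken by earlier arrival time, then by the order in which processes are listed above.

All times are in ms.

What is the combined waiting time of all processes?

Gantt: | J2 0-1 | J1 1-11 | J5 11-13 | J4 13-21 | J3 21-31 | J6 31-41 |
Completion: J1=11  J2=1  J3=31  J4=21  J5=13  J6=41
Waiting = turnaround − burst: J1=1, J2=0, J3=18, J4=10, J5=6, J6=23
Total waiting = 1 + 0 + 18 + 10 + 6 + 23 = 58

58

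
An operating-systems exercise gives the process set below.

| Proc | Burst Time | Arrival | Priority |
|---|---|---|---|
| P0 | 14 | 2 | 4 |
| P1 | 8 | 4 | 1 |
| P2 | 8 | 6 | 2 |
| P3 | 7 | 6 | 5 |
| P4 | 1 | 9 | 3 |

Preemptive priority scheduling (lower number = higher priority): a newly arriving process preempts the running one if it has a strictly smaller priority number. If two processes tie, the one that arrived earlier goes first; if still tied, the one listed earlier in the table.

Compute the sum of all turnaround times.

Schedule: | idle 0-2 | P0 2-4 | P1 4-12 | P2 12-20 | P4 20-21 | P0 21-33 | P3 33-40 |
Completion: P0=33  P1=12  P2=20  P3=40  P4=21
Turnaround = completion − arrival: P0=31, P1=8, P2=14, P3=34, P4=12
Total turnaround = 31 + 8 + 14 + 34 + 12 = 99

99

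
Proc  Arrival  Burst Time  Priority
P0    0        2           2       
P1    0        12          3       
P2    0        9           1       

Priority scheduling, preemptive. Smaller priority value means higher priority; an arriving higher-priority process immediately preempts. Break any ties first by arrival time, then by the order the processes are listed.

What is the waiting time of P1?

11

Timeline: | P2 0-9 | P0 9-11 | P1 11-23 |
Completion: P0=11  P1=23  P2=9
Waiting(P1) = turnaround − burst = 23 − 12 = 11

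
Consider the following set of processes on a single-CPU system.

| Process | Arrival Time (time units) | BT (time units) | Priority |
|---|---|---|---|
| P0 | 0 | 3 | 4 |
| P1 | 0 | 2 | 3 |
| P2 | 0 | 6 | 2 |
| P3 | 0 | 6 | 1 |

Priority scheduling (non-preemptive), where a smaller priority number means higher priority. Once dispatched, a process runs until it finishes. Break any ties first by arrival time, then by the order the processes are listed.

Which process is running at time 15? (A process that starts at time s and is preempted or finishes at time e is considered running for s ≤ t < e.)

P0

Gantt: | P3 0-6 | P2 6-12 | P1 12-14 | P0 14-17 |
Completion: P0=17  P1=14  P2=12  P3=6
Turnaround (C−A): P0=17  P1=14  P2=12  P3=6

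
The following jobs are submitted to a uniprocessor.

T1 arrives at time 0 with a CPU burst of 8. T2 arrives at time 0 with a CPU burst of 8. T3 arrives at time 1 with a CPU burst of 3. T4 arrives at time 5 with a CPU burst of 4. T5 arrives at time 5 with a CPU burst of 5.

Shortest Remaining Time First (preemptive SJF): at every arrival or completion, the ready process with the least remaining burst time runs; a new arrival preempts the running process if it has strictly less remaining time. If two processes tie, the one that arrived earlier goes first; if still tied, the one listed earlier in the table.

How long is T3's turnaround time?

Gantt: | T1 0-1 | T3 1-4 | T1 4-5 | T4 5-9 | T5 9-14 | T1 14-20 | T2 20-28 |
Completion: T1=20  T2=28  T3=4  T4=9  T5=14
Turnaround(T3) = completion − arrival = 4 − 1 = 3

3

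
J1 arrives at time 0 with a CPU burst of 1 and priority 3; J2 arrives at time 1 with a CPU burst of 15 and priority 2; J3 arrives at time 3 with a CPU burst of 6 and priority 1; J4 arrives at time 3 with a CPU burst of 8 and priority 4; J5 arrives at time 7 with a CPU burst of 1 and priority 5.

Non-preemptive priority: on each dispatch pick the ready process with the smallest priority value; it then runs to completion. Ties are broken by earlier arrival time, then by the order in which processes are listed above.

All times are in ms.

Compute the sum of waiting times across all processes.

55

Timeline: | J1 0-1 | J2 1-16 | J3 16-22 | J4 22-30 | J5 30-31 |
Completion: J1=1  J2=16  J3=22  J4=30  J5=31
Turnaround (C−A): J1=1  J2=15  J3=19  J4=27  J5=24
Waiting = turnaround − burst: J1=0, J2=0, J3=13, J4=19, J5=23
Total waiting = 0 + 0 + 13 + 19 + 23 = 55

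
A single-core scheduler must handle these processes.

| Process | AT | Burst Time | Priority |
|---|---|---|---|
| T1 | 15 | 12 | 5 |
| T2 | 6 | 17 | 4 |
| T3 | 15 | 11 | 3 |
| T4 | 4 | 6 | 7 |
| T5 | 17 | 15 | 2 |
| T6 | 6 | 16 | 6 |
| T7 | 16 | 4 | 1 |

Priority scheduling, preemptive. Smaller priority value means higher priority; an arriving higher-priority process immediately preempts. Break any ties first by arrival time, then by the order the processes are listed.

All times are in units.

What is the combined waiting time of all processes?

224

Timeline: | idle 0-4 | T4 4-6 | T2 6-15 | T3 15-16 | T7 16-20 | T5 20-35 | T3 35-45 | T2 45-53 | T1 53-65 | T6 65-81 | T4 81-85 |
Completion: T1=65  T2=53  T3=45  T4=85  T5=35  T6=81  T7=20
Waiting = turnaround − burst: T1=38, T2=30, T3=19, T4=75, T5=3, T6=59, T7=0
Total waiting = 38 + 30 + 19 + 75 + 3 + 59 + 0 = 224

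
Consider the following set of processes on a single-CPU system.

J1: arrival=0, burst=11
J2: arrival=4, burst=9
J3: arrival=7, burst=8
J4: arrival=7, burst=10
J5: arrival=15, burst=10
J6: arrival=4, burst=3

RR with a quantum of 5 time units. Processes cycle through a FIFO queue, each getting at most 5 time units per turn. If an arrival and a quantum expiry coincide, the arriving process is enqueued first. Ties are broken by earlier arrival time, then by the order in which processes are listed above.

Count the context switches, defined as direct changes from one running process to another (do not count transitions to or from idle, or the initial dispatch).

11

Timeline: | J1 0-5 | J2 5-10 | J6 10-13 | J1 13-18 | J3 18-23 | J4 23-28 | J2 28-32 | J5 32-37 | J1 37-38 | J3 38-41 | J4 41-46 | J5 46-51 |
Completion: J1=38  J2=32  J3=41  J4=46  J5=51  J6=13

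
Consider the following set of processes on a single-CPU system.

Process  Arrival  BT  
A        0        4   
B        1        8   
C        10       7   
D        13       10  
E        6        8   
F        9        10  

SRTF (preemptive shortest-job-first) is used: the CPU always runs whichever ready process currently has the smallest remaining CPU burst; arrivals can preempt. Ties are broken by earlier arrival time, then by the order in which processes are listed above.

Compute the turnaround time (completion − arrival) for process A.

4

Timeline: | A 0-4 | B 4-12 | C 12-19 | E 19-27 | F 27-37 | D 37-47 |
Completion: A=4  B=12  C=19  D=47  E=27  F=37
Turnaround(A) = completion − arrival = 4 − 0 = 4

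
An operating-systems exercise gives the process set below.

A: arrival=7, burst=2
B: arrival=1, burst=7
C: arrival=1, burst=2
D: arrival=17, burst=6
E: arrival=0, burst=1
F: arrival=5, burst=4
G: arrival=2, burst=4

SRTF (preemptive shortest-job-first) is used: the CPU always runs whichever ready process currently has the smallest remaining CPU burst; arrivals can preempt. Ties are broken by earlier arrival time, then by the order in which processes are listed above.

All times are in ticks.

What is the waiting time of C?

Timeline: | E 0-1 | C 1-3 | G 3-7 | A 7-9 | F 9-13 | B 13-20 | D 20-26 |
Completion: A=9  B=20  C=3  D=26  E=1  F=13  G=7
Turnaround (C−A): A=2  B=19  C=2  D=9  E=1  F=8  G=5
Waiting(C) = turnaround − burst = 2 − 2 = 0

0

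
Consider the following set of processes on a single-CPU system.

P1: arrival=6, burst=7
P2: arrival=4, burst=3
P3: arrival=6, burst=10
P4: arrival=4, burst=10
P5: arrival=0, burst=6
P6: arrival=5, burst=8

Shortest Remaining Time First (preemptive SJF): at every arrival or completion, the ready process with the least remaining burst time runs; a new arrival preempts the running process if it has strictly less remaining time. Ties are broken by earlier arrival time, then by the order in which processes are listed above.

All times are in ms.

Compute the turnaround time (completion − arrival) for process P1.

10

Gantt: | P5 0-6 | P2 6-9 | P1 9-16 | P6 16-24 | P4 24-34 | P3 34-44 |
Completion: P1=16  P2=9  P3=44  P4=34  P5=6  P6=24
Turnaround (C−A): P1=10  P2=5  P3=38  P4=30  P5=6  P6=19
Turnaround(P1) = completion − arrival = 16 − 6 = 10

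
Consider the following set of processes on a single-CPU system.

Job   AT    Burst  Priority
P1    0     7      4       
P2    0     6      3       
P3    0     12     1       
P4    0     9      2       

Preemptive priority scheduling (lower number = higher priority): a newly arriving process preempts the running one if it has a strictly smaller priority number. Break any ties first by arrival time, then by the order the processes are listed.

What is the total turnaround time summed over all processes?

Gantt: | P3 0-12 | P4 12-21 | P2 21-27 | P1 27-34 |
Completion: P1=34  P2=27  P3=12  P4=21
Turnaround = completion − arrival: P1=34, P2=27, P3=12, P4=21
Total turnaround = 34 + 27 + 12 + 21 = 94

94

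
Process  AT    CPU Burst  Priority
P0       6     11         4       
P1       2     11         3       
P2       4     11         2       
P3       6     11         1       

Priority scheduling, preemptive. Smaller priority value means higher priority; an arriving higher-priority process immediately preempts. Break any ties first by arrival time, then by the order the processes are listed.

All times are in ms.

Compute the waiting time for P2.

Schedule: | idle 0-2 | P1 2-4 | P2 4-6 | P3 6-17 | P2 17-26 | P1 26-35 | P0 35-46 |
Completion: P0=46  P1=35  P2=26  P3=17
Turnaround (C−A): P0=40  P1=33  P2=22  P3=11
Waiting(P2) = turnaround − burst = 22 − 11 = 11

11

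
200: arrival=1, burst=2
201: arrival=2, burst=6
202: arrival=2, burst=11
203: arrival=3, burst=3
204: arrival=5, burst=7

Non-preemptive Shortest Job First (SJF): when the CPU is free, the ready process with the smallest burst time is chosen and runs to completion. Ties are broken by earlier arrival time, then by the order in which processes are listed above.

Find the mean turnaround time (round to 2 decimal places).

Timeline: | idle 0-1 | 200 1-3 | 203 3-6 | 201 6-12 | 204 12-19 | 202 19-30 |
Completion: 200=3  201=12  202=30  203=6  204=19
Turnaround (C−A): 200=2  201=10  202=28  203=3  204=14
Turnaround times: 200=2, 201=10, 202=28, 203=3, 204=14
Average turnaround = (2+10+28+3+14) / 5 = 57/5 = 11.40

11.40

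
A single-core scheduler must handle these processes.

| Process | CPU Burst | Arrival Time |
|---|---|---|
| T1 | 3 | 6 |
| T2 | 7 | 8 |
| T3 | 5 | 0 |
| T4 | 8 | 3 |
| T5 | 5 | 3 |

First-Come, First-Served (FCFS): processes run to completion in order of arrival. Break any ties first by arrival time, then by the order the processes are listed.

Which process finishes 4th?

Timeline: | T3 0-5 | T4 5-13 | T5 13-18 | T1 18-21 | T2 21-28 |
Completion: T1=21  T2=28  T3=5  T4=13  T5=18
Turnaround (C−A): T1=15  T2=20  T3=5  T4=10  T5=15
Finish order: T3 → T4 → T5 → T1 → T2

T1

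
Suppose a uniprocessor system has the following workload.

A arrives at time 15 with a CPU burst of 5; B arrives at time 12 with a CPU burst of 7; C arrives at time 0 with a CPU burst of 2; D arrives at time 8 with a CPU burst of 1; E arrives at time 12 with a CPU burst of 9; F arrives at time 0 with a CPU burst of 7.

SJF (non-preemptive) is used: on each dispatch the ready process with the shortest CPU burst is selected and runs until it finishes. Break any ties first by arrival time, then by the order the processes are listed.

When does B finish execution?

19

Timeline: | C 0-2 | F 2-9 | D 9-10 | idle 10-12 | B 12-19 | A 19-24 | E 24-33 |
Completion: A=24  B=19  C=2  D=10  E=33  F=9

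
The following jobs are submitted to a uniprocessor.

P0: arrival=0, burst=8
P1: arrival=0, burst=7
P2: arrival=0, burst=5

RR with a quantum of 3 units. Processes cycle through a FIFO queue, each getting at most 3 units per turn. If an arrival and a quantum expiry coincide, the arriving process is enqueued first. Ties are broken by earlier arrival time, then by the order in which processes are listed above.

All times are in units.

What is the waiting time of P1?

Gantt: | P0 0-3 | P1 3-6 | P2 6-9 | P0 9-12 | P1 12-15 | P2 15-17 | P0 17-19 | P1 19-20 |
Completion: P0=19  P1=20  P2=17
Turnaround (C−A): P0=19  P1=20  P2=17
Waiting(P1) = turnaround − burst = 20 − 7 = 13

13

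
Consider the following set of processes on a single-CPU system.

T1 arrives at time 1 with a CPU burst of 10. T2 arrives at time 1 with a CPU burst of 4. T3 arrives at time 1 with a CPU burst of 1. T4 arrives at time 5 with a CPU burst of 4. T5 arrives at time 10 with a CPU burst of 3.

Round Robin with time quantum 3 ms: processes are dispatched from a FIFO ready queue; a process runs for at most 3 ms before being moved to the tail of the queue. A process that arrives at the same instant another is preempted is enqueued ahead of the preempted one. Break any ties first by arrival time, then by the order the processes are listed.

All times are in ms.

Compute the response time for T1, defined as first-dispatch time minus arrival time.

Gantt: | idle 0-1 | T1 1-4 | T2 4-7 | T3 7-8 | T1 8-11 | T4 11-14 | T2 14-15 | T5 15-18 | T1 18-21 | T4 21-22 | T1 22-23 |
Completion: T1=23  T2=15  T3=8  T4=22  T5=18
Turnaround (C−A): T1=22  T2=14  T3=7  T4=17  T5=8
Response(T1) = first start − arrival = 1 − 1 = 0

0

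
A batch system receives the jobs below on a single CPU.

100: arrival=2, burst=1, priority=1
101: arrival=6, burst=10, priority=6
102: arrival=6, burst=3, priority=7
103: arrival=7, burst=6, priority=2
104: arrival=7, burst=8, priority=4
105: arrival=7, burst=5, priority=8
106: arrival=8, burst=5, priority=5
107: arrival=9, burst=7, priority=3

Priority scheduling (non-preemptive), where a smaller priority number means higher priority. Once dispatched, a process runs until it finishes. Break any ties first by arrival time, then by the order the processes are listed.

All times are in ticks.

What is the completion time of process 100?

Timeline: | idle 0-2 | 100 2-3 | idle 3-6 | 101 6-16 | 103 16-22 | 107 22-29 | 104 29-37 | 106 37-42 | 102 42-45 | 105 45-50 |
Completion: 100=3  101=16  102=45  103=22  104=37  105=50  106=42  107=29
Turnaround (C−A): 100=1  101=10  102=39  103=15  104=30  105=43  106=34  107=20

3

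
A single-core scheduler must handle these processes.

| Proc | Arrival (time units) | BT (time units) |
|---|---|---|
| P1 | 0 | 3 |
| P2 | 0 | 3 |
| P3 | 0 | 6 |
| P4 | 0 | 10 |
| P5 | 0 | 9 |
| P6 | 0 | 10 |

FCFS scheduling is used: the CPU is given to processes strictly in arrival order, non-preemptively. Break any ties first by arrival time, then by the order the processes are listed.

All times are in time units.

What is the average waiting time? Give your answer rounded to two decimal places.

12.33

Schedule: | P1 0-3 | P2 3-6 | P3 6-12 | P4 12-22 | P5 22-31 | P6 31-41 |
Completion: P1=3  P2=6  P3=12  P4=22  P5=31  P6=41
Turnaround (C−A): P1=3  P2=6  P3=12  P4=22  P5=31  P6=41
Waiting times: P1=0, P2=3, P3=6, P4=12, P5=22, P6=31
Average waiting = (0+3+6+12+22+31) / 6 = 74/6 = 12.33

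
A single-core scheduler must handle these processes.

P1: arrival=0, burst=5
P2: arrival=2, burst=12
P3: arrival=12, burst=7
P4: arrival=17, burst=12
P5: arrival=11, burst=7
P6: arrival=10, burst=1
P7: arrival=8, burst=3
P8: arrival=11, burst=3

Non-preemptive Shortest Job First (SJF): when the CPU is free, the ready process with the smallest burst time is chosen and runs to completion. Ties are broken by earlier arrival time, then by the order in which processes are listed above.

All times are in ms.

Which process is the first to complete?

Schedule: | P1 0-5 | P2 5-17 | P6 17-18 | P7 18-21 | P8 21-24 | P5 24-31 | P3 31-38 | P4 38-50 |
Completion: P1=5  P2=17  P3=38  P4=50  P5=31  P6=18  P7=21  P8=24
Finish order: P1 → P2 → P6 → P7 → P8 → P5 → P3 → P4

P1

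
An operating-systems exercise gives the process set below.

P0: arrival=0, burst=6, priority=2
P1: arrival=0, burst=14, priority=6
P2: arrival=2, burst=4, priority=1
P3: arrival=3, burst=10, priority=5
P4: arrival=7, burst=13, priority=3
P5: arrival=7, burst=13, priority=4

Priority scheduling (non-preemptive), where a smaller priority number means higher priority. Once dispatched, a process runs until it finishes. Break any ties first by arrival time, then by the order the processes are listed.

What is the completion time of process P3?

Schedule: | P0 0-6 | P2 6-10 | P4 10-23 | P5 23-36 | P3 36-46 | P1 46-60 |
Completion: P0=6  P1=60  P2=10  P3=46  P4=23  P5=36
Turnaround (C−A): P0=6  P1=60  P2=8  P3=43  P4=16  P5=29

46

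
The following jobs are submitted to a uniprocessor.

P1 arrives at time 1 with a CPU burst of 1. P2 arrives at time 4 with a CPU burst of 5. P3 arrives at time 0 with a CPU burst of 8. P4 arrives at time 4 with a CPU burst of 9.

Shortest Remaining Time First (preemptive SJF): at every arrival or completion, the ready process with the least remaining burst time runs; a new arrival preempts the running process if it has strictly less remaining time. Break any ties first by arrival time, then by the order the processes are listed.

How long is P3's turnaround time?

Timeline: | P3 0-1 | P1 1-2 | P3 2-9 | P2 9-14 | P4 14-23 |
Completion: P1=2  P2=14  P3=9  P4=23
Turnaround (C−A): P1=1  P2=10  P3=9  P4=19
Turnaround(P3) = completion − arrival = 9 − 0 = 9

9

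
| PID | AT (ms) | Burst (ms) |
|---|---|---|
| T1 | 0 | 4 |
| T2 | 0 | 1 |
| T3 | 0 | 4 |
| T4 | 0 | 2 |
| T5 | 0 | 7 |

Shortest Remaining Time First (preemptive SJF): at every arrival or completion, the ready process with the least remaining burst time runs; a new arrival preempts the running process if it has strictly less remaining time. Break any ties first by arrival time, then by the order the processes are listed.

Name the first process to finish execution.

Timeline: | T2 0-1 | T4 1-3 | T1 3-7 | T3 7-11 | T5 11-18 |
Completion: T1=7  T2=1  T3=11  T4=3  T5=18
Finish order: T2 → T4 → T1 → T3 → T5

T2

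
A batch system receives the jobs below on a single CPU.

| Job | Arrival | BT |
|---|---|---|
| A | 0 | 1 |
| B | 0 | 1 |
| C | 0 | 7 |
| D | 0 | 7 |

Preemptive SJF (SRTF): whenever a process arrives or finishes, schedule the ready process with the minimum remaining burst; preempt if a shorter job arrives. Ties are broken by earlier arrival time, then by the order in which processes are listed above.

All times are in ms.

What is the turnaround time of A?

Schedule: | A 0-1 | B 1-2 | C 2-9 | D 9-16 |
Completion: A=1  B=2  C=9  D=16
Turnaround (C−A): A=1  B=2  C=9  D=16
Turnaround(A) = completion − arrival = 1 − 0 = 1

1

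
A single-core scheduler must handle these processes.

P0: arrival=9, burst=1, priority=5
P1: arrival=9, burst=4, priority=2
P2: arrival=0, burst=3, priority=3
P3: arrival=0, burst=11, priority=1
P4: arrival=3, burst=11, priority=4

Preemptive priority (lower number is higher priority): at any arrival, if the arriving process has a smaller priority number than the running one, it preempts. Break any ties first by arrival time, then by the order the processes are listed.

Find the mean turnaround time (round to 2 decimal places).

Gantt: | P3 0-11 | P1 11-15 | P2 15-18 | P4 18-29 | P0 29-30 |
Completion: P0=30  P1=15  P2=18  P3=11  P4=29
Turnaround times: P0=21, P1=6, P2=18, P3=11, P4=26
Average turnaround = (21+6+18+11+26) / 5 = 82/5 = 16.40

16.40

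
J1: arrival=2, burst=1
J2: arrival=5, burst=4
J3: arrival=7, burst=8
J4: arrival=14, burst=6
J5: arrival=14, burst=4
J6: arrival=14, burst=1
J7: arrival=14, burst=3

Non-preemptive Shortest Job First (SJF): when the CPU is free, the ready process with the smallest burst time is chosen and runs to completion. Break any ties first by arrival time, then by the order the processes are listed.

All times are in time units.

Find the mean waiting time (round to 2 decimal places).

3.86

Schedule: | idle 0-2 | J1 2-3 | idle 3-5 | J2 5-9 | J3 9-17 | J6 17-18 | J7 18-21 | J5 21-25 | J4 25-31 |
Completion: J1=3  J2=9  J3=17  J4=31  J5=25  J6=18  J7=21
Waiting times: J1=0, J2=0, J3=2, J4=11, J5=7, J6=3, J7=4
Average waiting = (0+0+2+11+7+3+4) / 7 = 27/7 = 3.86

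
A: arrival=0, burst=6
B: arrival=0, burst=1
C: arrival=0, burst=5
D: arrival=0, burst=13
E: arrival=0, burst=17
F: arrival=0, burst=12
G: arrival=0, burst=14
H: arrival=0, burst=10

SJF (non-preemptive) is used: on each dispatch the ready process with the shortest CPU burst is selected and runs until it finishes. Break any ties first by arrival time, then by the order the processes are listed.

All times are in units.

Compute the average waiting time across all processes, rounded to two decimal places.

Schedule: | B 0-1 | C 1-6 | A 6-12 | H 12-22 | F 22-34 | D 34-47 | G 47-61 | E 61-78 |
Completion: A=12  B=1  C=6  D=47  E=78  F=34  G=61  H=22
Turnaround (C−A): A=12  B=1  C=6  D=47  E=78  F=34  G=61  H=22
Waiting times: A=6, B=0, C=1, D=34, E=61, F=22, G=47, H=12
Average waiting = (6+0+1+34+61+22+47+12) / 8 = 183/8 = 22.88

22.88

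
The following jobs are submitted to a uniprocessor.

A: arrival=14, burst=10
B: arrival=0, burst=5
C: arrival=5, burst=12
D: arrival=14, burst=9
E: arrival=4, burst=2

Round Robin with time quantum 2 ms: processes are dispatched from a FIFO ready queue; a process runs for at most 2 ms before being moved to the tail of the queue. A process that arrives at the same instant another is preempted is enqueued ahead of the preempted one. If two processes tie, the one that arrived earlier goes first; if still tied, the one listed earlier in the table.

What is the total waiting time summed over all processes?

Schedule: | B 0-4 | E 4-6 | B 6-7 | C 7-15 | A 15-17 | D 17-19 | C 19-21 | A 21-23 | D 23-25 | C 25-27 | A 27-29 | D 29-31 | A 31-33 | D 33-35 | A 35-37 | D 37-38 |
Completion: A=37  B=7  C=27  D=38  E=6
Turnaround (C−A): A=23  B=7  C=22  D=24  E=2
Waiting = turnaround − burst: A=13, B=2, C=10, D=15, E=0
Total waiting = 13 + 2 + 10 + 15 + 0 = 40

40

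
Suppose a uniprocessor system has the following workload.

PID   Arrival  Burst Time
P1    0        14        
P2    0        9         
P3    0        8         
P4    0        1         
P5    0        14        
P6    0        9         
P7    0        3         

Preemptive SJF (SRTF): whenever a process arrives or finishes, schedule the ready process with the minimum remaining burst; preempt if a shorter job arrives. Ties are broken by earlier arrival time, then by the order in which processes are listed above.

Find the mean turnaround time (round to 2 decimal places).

24.29

Schedule: | P4 0-1 | P7 1-4 | P3 4-12 | P2 12-21 | P6 21-30 | P1 30-44 | P5 44-58 |
Completion: P1=44  P2=21  P3=12  P4=1  P5=58  P6=30  P7=4
Turnaround times: P1=44, P2=21, P3=12, P4=1, P5=58, P6=30, P7=4
Average turnaround = (44+21+12+1+58+30+4) / 7 = 170/7 = 24.29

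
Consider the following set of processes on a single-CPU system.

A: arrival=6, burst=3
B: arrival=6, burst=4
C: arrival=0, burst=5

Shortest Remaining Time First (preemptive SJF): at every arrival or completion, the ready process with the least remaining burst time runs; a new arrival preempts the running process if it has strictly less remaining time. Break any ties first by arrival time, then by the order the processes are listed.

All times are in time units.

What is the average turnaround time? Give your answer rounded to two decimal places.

Schedule: | C 0-5 | idle 5-6 | A 6-9 | B 9-13 |
Completion: A=9  B=13  C=5
Turnaround (C−A): A=3  B=7  C=5
Turnaround times: A=3, B=7, C=5
Average turnaround = (3+7+5) / 3 = 15/3 = 5.00

5.00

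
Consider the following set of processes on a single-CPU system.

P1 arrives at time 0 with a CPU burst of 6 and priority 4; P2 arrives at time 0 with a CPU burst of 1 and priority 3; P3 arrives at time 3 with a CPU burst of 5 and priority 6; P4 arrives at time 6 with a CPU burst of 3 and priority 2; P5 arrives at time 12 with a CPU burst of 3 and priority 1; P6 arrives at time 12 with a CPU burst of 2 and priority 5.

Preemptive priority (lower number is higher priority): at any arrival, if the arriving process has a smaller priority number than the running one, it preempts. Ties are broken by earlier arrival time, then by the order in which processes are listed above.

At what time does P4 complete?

9

Timeline: | P2 0-1 | P1 1-6 | P4 6-9 | P1 9-10 | P3 10-12 | P5 12-15 | P6 15-17 | P3 17-20 |
Completion: P1=10  P2=1  P3=20  P4=9  P5=15  P6=17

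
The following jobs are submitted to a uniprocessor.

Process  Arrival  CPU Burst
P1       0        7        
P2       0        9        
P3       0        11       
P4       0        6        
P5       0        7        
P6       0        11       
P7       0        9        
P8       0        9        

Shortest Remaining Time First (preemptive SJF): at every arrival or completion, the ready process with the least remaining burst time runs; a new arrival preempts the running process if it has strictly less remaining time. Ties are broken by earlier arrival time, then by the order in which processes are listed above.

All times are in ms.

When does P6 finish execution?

Timeline: | P4 0-6 | P1 6-13 | P5 13-20 | P2 20-29 | P7 29-38 | P8 38-47 | P3 47-58 | P6 58-69 |
Completion: P1=13  P2=29  P3=58  P4=6  P5=20  P6=69  P7=38  P8=47
Turnaround (C−A): P1=13  P2=29  P3=58  P4=6  P5=20  P6=69  P7=38  P8=47

69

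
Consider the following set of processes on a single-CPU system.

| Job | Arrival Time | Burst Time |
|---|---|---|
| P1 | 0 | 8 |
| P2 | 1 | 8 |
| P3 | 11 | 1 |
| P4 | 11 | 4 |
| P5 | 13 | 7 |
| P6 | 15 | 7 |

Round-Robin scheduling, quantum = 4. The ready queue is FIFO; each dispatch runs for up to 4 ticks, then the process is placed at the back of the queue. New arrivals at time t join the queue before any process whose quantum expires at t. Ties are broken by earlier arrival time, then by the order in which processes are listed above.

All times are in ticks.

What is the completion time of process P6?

35

Schedule: | P1 0-4 | P2 4-8 | P1 8-12 | P2 12-16 | P3 16-17 | P4 17-21 | P5 21-25 | P6 25-29 | P5 29-32 | P6 32-35 |
Completion: P1=12  P2=16  P3=17  P4=21  P5=32  P6=35
Turnaround (C−A): P1=12  P2=15  P3=6  P4=10  P5=19  P6=20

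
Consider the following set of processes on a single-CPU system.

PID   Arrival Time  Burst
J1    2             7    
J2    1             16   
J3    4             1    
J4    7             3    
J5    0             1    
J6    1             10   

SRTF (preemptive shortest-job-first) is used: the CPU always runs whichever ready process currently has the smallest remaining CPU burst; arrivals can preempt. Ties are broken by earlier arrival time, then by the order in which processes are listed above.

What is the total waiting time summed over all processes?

36

Gantt: | J5 0-1 | J6 1-2 | J1 2-4 | J3 4-5 | J1 5-10 | J4 10-13 | J6 13-22 | J2 22-38 |
Completion: J1=10  J2=38  J3=5  J4=13  J5=1  J6=22
Turnaround (C−A): J1=8  J2=37  J3=1  J4=6  J5=1  J6=21
Waiting = turnaround − burst: J1=1, J2=21, J3=0, J4=3, J5=0, J6=11
Total waiting = 1 + 21 + 0 + 3 + 0 + 11 = 36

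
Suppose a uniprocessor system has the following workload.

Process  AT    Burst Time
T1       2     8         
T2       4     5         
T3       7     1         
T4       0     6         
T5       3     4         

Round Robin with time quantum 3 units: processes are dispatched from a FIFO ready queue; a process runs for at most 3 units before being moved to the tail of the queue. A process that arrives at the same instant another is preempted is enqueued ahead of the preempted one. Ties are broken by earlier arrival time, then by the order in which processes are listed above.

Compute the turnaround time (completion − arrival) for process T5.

Gantt: | T4 0-3 | T1 3-6 | T5 6-9 | T4 9-12 | T2 12-15 | T1 15-18 | T3 18-19 | T5 19-20 | T2 20-22 | T1 22-24 |
Completion: T1=24  T2=22  T3=19  T4=12  T5=20
Turnaround (C−A): T1=22  T2=18  T3=12  T4=12  T5=17
Turnaround(T5) = completion − arrival = 20 − 3 = 17

17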